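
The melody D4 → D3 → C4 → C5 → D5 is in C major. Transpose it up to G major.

A4 A3 G4 G5 A5

C major to G major up is a perfect fifth, so every note moves up by that interval.
D4 -> A4
D3 -> A3
C4 -> G4
C5 -> G5
D5 -> A5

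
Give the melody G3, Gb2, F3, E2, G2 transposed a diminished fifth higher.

Db4 Dbb3 Cb4 Bb2 Db3

G3 gives Db4
Gb2 gives Dbb3
F3 gives Cb4
E2 gives Bb2
G2 gives Db3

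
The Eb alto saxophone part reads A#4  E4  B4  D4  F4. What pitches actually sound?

C#4 G3 D4 F3 Ab3

Written C4 on the Eb alto saxophone sounds as Eb3, a major sixth lower; apply that shift to every note.
A#4 gives C#4
E4 gives G3
B4 gives D4
D4 gives F3
F4 gives Ab3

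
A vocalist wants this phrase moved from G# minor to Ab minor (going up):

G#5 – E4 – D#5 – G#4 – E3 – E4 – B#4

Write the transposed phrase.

Ab5 Fb4 Eb5 Ab4 Fb3 Fb4 C5

G# minor to Ab minor up is a diminished second, so every note moves up by that interval.
G#5 to Ab5
E4 to Fb4
D#5 to Eb5
G#4 to Ab4
E3 to Fb3
E4 to Fb4
B#4 to C5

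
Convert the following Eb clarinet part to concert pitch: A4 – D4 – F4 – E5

Written C4 on the Eb clarinet sounds as Eb4, a minor third higher; apply that shift to every note.
A4 -> C5
D4 -> F4
F4 -> Ab4
E5 -> G5

C5 F4 Ab4 G5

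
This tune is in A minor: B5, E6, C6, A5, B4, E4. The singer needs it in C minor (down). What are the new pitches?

D5 G5 Eb5 C5 D4 G3

From A down to C is a major sixth; apply that to each pitch.
B5 to D5
E6 to G5
C6 to Eb5
A5 to C5
B4 to D4
E4 to G3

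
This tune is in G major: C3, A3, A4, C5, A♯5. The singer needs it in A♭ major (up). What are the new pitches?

Db3 Bb3 Bb4 Db5 B5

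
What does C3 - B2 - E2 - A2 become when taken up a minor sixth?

C3 -> Ab3
B2 -> G3
E2 -> C3
A2 -> F3

Ab3 G3 C3 F3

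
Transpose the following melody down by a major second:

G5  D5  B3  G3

F5 C5 A3 F3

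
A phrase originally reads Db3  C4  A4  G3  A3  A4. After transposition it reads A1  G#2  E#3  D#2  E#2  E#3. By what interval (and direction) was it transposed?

down a diminished eleventh

From Db3 to A1 is 11 letter names — an eleventh of some quality.
A1 to Db3 is 16 semitones, which makes it a diminished eleventh; the second version is lower, so the direction is down.
Checking another pair — A4 → E#3 — gives the same interval.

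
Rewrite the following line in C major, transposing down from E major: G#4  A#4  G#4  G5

E4 F#4 E4 Eb5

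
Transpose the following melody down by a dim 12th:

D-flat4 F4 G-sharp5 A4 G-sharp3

G2 B2 C##4 D#3 C##2

Db4: a twelfth down reaches G, and 18 semitones makes it G2.
F4: a twelfth down reaches B, and 18 semitones makes it B2.
G#5: a twelfth down reaches C, and 18 semitones makes it C##4.
A diminished twelfth down from A4 gives D#3.
G#3: a twelfth down reaches C, and 18 semitones makes it C##2.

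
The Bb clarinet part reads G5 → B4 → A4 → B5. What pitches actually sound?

F5 A4 G4 A5

Written C4 on the Bb clarinet sounds as Bb3, a major second lower; apply that shift to every note.
G5 to F5
B4 to A4
A4 to G4
B5 to A5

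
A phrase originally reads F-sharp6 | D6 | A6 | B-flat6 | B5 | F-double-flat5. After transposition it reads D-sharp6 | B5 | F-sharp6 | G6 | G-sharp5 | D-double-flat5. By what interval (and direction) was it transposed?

down a minor third

Take the first pair: F#6 → D#6. F to D spans 3 letter names, so the interval is some kind of third.
D#6 to F#6 is 3 semitones, which makes it a minor third; the second version is lower, so the direction is down.
Checking another pair — Fbb5 → Dbb5 — gives the same interval.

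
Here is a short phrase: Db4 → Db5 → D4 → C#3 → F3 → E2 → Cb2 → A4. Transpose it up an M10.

F5 F6 F#5 E#4 A4 G#3 Eb3 C#6

Db4 becomes F5
Db5 becomes F6
D4 becomes F#5
C#3 becomes E#4
F3 becomes A4
E2 becomes G#3
Cb2 becomes Eb3
A4 becomes C#6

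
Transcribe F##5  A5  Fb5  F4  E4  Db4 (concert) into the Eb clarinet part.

The Eb clarinet sounds a minor third above written, so the written part must be a minor third below concert — transpose each note down.
F##5 to D##5
A5 to F#5
Fb5 to Db5
F4 to D4
E4 to C#4
Db4 to Bb3

D##5 F#5 Db5 D4 C#4 Bb3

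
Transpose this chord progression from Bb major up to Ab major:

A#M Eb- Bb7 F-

G#M Db- Ab7 Eb-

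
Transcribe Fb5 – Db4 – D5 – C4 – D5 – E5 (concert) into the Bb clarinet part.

Gb5 Eb4 E5 D4 E5 F#5

The Bb clarinet sounds a major second below written, so the written part must be a major second above concert — transpose each note up.
Fb5 → Gb5
Db4 → Eb4
D5 → E5
C4 → D4
D5 → E5
E5 → F#5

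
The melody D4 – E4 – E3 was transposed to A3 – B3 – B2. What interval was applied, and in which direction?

From D4 to A3 is 4 letter names — a fourth of some quality.
A3 to D4 is 5 semitones, which makes it a perfect fourth; the second version is lower, so the direction is down.
Checking another pair — E3 → B2 — gives the same interval.

down a perfect fourth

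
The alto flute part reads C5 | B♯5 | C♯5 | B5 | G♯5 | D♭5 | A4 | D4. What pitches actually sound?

The alto flute sounds a perfect fourth below written, so transpose each written note down a perfect fourth.
C5 to G4
B#5 to F##5
C#5 to G#4
B5 to F#5
G#5 to D#5
Db5 to Ab4
A4 to E4
D4 to A3

G4 F##5 G#4 F#5 D#5 Ab4 E4 A3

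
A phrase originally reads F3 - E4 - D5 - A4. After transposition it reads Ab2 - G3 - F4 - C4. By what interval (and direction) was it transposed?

down a major sixth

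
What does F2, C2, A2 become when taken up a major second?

F2 up a major second is G2.
C2: a second up reaches D, and 2 semitones makes it D2.
A major second up from A2 gives B2.

G2 D2 B2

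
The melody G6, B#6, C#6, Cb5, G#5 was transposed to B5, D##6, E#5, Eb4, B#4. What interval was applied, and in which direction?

down a minor sixth

Take the first pair: G6 → B5. G to B spans 6 letter names, so the interval is some kind of sixth.
B5 to G6 is 8 semitones, which makes it a minor sixth; the second version is lower, so the direction is down.
Checking another pair — G#5 → B#4 — gives the same interval.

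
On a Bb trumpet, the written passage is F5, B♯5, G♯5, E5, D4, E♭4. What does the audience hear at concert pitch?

The Bb trumpet sounds a major second below written, so transpose each written note down a major second.
F5 to Eb5
B#5 to A#5
G#5 to F#5
E5 to D5
D4 to C4
Eb4 to Db4

Eb5 A#5 F#5 D5 C4 Db4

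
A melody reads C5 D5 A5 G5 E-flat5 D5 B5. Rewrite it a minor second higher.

C5 up a minor second is Db5.
A minor second up from D5 gives Eb5.
A minor second up from A5 gives Bb5.
G5: a second up reaches A, and 1 semitone makes it Ab5.
Eb5 up a minor second is Fb5.
D5 up a minor second is Eb5.
B5: a second up reaches C, and 1 semitone makes it C6.

Db5 Eb5 Bb5 Ab5 Fb5 Eb5 C6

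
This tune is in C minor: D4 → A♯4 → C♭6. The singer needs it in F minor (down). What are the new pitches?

G3 D#4 Fb5

From C down to F is a perfect fifth; apply that to each pitch.
D4 gives G3
A#4 gives D#4
Cb6 gives Fb5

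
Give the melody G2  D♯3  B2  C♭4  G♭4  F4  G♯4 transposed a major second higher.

A2 E#3 C#3 Db4 Ab4 G4 A#4

A major second up from G2 gives A2.
A major second up from D#3 gives E#3.
B2 up a major second is C#3.
A major second up from Cb4 gives Db4.
A major second up from Gb4 gives Ab4.
F4 up a major second is G4.
G#4: a second up reaches A, and 2 semitones makes it A#4.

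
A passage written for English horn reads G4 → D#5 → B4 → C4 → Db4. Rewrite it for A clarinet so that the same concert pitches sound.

Eb4 B4 G4 Ab3 Bbb3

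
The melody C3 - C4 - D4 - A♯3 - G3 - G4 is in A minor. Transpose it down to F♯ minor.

From A down to F♯ is a minor third; apply that to each pitch.
C3 becomes A2
C4 becomes A3
D4 becomes B3
A#3 becomes F##3
G3 becomes E3
G4 becomes E4

A2 A3 B3 F##3 E3 E4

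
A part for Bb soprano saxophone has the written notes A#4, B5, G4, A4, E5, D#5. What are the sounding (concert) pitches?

Written C4 on the Bb soprano saxophone sounds as Bb3, a major second lower; apply that shift to every note.
A#4 -> G#4
B5 -> A5
G4 -> F4
A4 -> G4
E5 -> D5
D#5 -> C#5

G#4 A5 F4 G4 D5 C#5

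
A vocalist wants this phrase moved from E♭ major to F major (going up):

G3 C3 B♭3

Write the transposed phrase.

E♭ major to F major up is a major second, so every note moves up by that interval.
G3 gives A3
C3 gives D3
Bb3 gives C4

A3 D3 C4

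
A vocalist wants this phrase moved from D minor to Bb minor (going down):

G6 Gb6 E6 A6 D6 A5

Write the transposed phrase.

Eb6 Ebb6 C6 F6 Bb5 F5

D minor to Bb minor down is a major third, so every note moves down by that interval.
G6 to Eb6
Gb6 to Ebb6
E6 to C6
A6 to F6
D6 to Bb5
A5 to F5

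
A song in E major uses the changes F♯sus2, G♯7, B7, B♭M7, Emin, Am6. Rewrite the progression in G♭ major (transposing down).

Absus2 Bb7 Db7 DbbM7 Gbmin Cbm6

E major down to G♭ major is an augmented sixth; each chord root moves by that interval while the quality stays the same.
F♯sus2: root F♯ down an augmented sixth → Ab, giving Absus2.
G♯7: root G♯ down an augmented sixth → Bb, giving Bb7.
B7: root B down an augmented sixth → Db, giving Db7.
B♭M7: root B♭ down an augmented sixth → Dbb, giving DbbM7.
Emin: root E down an augmented sixth → Gb, giving Gbmin.
Am6: root A down an augmented sixth → Cb, giving Cbm6.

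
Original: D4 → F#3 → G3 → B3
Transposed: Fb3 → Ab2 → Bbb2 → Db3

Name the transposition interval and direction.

Take the first pair: D4 → Fb3. D to F spans 6 letter names, so the interval is some kind of sixth.
Fb3 to D4 is 10 semitones, which makes it an augmented sixth; the second version is lower, so the direction is down.
Checking another pair — B3 → Db3 — gives the same interval.

down an augmented sixth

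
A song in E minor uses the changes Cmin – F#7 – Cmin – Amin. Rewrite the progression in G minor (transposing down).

E minor down to G minor is a major sixth; each chord root moves by that interval while the quality stays the same.
Cmin: root C down a major sixth → Eb, giving Ebmin.
F#7: root F# down a major sixth → A, giving A7.
Cmin: root C down a major sixth → Eb, giving Ebmin.
Amin: root A down a major sixth → C, giving Cmin.

Ebmin A7 Ebmin Cmin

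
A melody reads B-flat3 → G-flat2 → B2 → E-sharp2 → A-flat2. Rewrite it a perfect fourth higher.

Bb3 becomes Eb4
Gb2 becomes Cb3
B2 becomes E3
E#2 becomes A#2
Ab2 becomes Db3

Eb4 Cb3 E3 A#2 Db3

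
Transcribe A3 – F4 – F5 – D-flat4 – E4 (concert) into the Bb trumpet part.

B3 G4 G5 Eb4 F#4

Written C4 sounds as Bb3 on the Bb trumpet, so concert pitches are written a major second up.
A3 → B3
F4 → G4
F5 → G5
Db4 → Eb4
E4 → F#4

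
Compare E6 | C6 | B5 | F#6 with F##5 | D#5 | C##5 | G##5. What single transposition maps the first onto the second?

down a diminished seventh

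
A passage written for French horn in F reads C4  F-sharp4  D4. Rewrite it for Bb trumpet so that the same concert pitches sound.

First find concert pitch: the French horn in F sounds a perfect fifth below written, so C4 F-sharp4 D4 sounds F3 B3 G3.
Then write for Bb trumpet: it sounds a major second below written, so the part must be a major second above concert.
F3 → G3
B3 → C#4
G3 → A3

G3 C#4 A3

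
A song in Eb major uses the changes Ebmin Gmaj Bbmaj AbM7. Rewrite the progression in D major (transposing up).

Eb major up to D major is a major seventh; each chord root moves by that interval while the quality stays the same.
Ebmin: root Eb up a major seventh → D, giving Dmin.
Gmaj: root G up a major seventh → F#, giving F#maj.
Bbmaj: root Bb up a major seventh → A, giving Amaj.
AbM7: root Ab up a major seventh → G, giving GM7.

Dmin F#maj Amaj GM7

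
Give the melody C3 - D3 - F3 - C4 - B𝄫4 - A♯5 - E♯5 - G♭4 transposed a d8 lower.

C#2 D#2 F#2 C#3 Bb3 A##4 E##4 G3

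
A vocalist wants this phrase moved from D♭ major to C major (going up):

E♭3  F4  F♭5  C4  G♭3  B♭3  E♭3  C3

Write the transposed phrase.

D4 E5 Eb6 B4 F4 A4 D4 B3

From D♭ up to C is a major seventh; apply that to each pitch.
Eb3 to D4
F4 to E5
Fb5 to Eb6
C4 to B4
Gb3 to F4
Bb3 to A4
Eb3 to D4
C3 to B3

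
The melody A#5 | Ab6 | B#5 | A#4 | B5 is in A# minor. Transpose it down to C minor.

From A# down to C is an augmented sixth; apply that to each pitch.
A#5 gives C5
Ab6 gives Cbb6
B#5 gives D5
A#4 gives C4
B5 gives Db5

C5 Cbb6 D5 C4 Db5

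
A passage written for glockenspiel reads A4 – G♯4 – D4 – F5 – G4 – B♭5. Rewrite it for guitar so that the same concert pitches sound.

First find concert pitch: the glockenspiel sounds a perfect fifteenth above written, so A4 G♯4 D4 F5 G4 B♭5 sounds A6 G#6 D6 F7 G6 Bb7.
Then write for guitar: it sounds a perfect octave below written, so the part must be a perfect octave above concert.
A6 → A7
G#6 → G#7
D6 → D7
F7 → F8
G6 → G7
Bb7 → Bb8

A7 G#7 D7 F8 G7 Bb8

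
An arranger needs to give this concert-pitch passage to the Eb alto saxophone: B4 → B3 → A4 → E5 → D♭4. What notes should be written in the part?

Written C4 sounds as Eb3 on the Eb alto saxophone, so concert pitches are written a major sixth up.
B4 -> G#5
B3 -> G#4
A4 -> F#5
E5 -> C#6
Db4 -> Bb4

G#5 G#4 F#5 C#6 Bb4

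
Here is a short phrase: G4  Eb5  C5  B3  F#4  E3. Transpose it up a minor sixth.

Eb5 Cb6 Ab5 G4 D5 C4

G4 -> Eb5
Eb5 -> Cb6
C5 -> Ab5
B3 -> G4
F#4 -> D5
E3 -> C4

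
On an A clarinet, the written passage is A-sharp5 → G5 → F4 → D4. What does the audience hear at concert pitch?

F##5 E5 D4 B3

The A clarinet sounds a minor third below written, so transpose each written note down a minor third.
A#5 becomes F##5
G5 becomes E5
F4 becomes D4
D4 becomes B3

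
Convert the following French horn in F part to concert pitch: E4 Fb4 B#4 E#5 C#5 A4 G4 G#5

The French horn in F sounds a perfect fifth below written, so transpose each written note down a perfect fifth.
E4 to A3
Fb4 to Bbb3
B#4 to E#4
E#5 to A#4
C#5 to F#4
A4 to D4
G4 to C4
G#5 to C#5

A3 Bbb3 E#4 A#4 F#4 D4 C4 C#5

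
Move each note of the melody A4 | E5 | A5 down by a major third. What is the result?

F4 C5 F5

A major third down from A4 gives F4.
E5: a third down reaches C, and 4 semitones makes it C5.
A major third down from A5 gives F5.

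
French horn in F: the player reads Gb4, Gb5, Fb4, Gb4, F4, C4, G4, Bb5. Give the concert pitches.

Cb4 Cb5 Bbb3 Cb4 Bb3 F3 C4 Eb5

The French horn in F sounds a perfect fifth below written, so transpose each written note down a perfect fifth.
Gb4 -> Cb4
Gb5 -> Cb5
Fb4 -> Bbb3
Gb4 -> Cb4
F4 -> Bb3
C4 -> F3
G4 -> C4
Bb5 -> Eb5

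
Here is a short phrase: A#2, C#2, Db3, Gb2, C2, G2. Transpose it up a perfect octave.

A#3 C#3 Db4 Gb3 C3 G3

A perfect octave up from A#2 gives A#3.
C#2: an octave up reaches C, and 12 semitones makes it C#3.
Db3: an octave up reaches D, and 12 semitones makes it Db4.
Gb2: an octave up reaches G, and 12 semitones makes it Gb3.
C2 up a perfect octave is C3.
G2: an octave up reaches G, and 12 semitones makes it G3.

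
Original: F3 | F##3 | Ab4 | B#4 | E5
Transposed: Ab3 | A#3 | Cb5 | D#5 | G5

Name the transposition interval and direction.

Take the first pair: F3 → Ab3. F to A spans 3 letter names, so the interval is some kind of third.
F3 to Ab3 is 3 semitones, which makes it a minor third; the second version is higher, so the direction is up.
Checking another pair — E5 → G5 — gives the same interval.

up a minor third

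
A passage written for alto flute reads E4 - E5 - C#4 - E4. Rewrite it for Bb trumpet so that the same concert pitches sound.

First find concert pitch: the alto flute sounds a perfect fourth below written, so E4 E5 C#4 E4 sounds B3 B4 G#3 B3.
Then write for Bb trumpet: it sounds a major second below written, so the part must be a major second above concert.
B3 → C#4
B4 → C#5
G#3 → A#3
B3 → C#4

C#4 C#5 A#3 C#4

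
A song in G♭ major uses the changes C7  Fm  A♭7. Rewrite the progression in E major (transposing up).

A#7 D#m F#7

G♭ major up to E major is an augmented sixth; each chord root moves by that interval while the quality stays the same.
C7: root C up an augmented sixth → A#, giving A#7.
Fm: root F up an augmented sixth → D#, giving D#m.
A♭7: root A♭ up an augmented sixth → F#, giving F#7.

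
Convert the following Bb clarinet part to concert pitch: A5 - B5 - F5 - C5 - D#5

The Bb clarinet sounds a major second below written, so transpose each written note down a major second.
A5 becomes G5
B5 becomes A5
F5 becomes Eb5
C5 becomes Bb4
D#5 becomes C#5

G5 A5 Eb5 Bb4 C#5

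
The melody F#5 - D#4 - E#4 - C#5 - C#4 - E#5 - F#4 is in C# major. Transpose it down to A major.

From C# down to A is a major third; apply that to each pitch.
F#5 -> D5
D#4 -> B3
E#4 -> C#4
C#5 -> A4
C#4 -> A3
E#5 -> C#5
F#4 -> D4

D5 B3 C#4 A4 A3 C#5 D4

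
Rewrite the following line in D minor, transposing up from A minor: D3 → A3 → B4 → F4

G3 D4 E5 Bb4

From A up to D is a perfect fourth; apply that to each pitch.
D3 becomes G3
A3 becomes D4
B4 becomes E5
F4 becomes Bb4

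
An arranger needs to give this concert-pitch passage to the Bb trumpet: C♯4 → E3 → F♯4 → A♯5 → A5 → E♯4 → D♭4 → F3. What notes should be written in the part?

D#4 F#3 G#4 B#5 B5 F##4 Eb4 G3

The Bb trumpet sounds a major second below written, so the written part must be a major second above concert — transpose each note up.
C#4 gives D#4
E3 gives F#3
F#4 gives G#4
A#5 gives B#5
A5 gives B5
E#4 gives F##4
Db4 gives Eb4
F3 gives G3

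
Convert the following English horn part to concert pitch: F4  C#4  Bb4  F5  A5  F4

Written C4 on the English horn sounds as F3, a perfect fifth lower; apply that shift to every note.
F4 → Bb3
C#4 → F#3
Bb4 → Eb4
F5 → Bb4
A5 → D5
F4 → Bb3

Bb3 F#3 Eb4 Bb4 D5 Bb3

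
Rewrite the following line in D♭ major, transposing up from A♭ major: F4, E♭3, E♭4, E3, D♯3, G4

Bb4 Ab3 Ab4 A3 G#3 C5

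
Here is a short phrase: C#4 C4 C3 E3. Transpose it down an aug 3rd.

Ab3 Abb3 Abb2 Cb3

C#4 down an augmented third is Ab3.
C4 down an augmented third is Abb3.
C3: a third down reaches A, and 5 semitones makes it Abb2.
E3: a third down reaches C, and 5 semitones makes it Cb3.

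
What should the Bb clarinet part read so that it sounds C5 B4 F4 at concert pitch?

D5 C#5 G4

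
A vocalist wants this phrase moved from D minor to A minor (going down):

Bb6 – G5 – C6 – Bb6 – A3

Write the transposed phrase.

F6 D5 G5 F6 E3

From D down to A is a perfect fourth; apply that to each pitch.
Bb6 to F6
G5 to D5
C6 to G5
Bb6 to F6
A3 to E3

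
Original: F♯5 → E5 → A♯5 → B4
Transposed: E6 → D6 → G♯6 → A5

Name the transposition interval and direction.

Take the first pair: F#5 → E6. F to E spans 7 letter names, so the interval is some kind of seventh.
F#5 to E6 is 10 semitones, which makes it a minor seventh; the second version is higher, so the direction is up.
Checking another pair — B4 → A5 — gives the same interval.

up a minor seventh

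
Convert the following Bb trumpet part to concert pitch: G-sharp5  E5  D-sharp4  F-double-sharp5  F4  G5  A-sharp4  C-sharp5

The Bb trumpet sounds a major second below written, so transpose each written note down a major second.
G#5 gives F#5
E5 gives D5
D#4 gives C#4
F##5 gives E#5
F4 gives Eb4
G5 gives F5
A#4 gives G#4
C#5 gives B4

F#5 D5 C#4 E#5 Eb4 F5 G#4 B4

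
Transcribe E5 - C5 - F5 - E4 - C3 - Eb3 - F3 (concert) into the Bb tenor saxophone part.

F#6 D6 G6 F#5 D4 F4 G4

The Bb tenor saxophone sounds a major ninth below written, so the written part must be a major ninth above concert — transpose each note up.
E5 becomes F#6
C5 becomes D6
F5 becomes G6
E4 becomes F#5
C3 becomes D4
Eb3 becomes F4
F3 becomes G4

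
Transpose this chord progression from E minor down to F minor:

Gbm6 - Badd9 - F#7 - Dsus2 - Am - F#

Abbm6 Cadd9 G7 Ebsus2 Bbm G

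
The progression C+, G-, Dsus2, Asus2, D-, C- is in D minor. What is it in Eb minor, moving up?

Db+ Ab- Ebsus2 Bbsus2 Eb- Db-

D minor up to Eb minor is a minor second; each chord root moves by that interval while the quality stays the same.
C+: root C up a minor second → Db, giving Db+.
G-: root G up a minor second → Ab, giving Ab-.
Dsus2: root D up a minor second → Eb, giving Ebsus2.
Asus2: root A up a minor second → Bb, giving Bbsus2.
D-: root D up a minor second → Eb, giving Eb-.
C-: root C up a minor second → Db, giving Db-.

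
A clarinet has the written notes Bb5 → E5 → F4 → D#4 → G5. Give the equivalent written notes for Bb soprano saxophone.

First find concert pitch: the A clarinet sounds a minor third below written, so Bb5 E5 F4 D#4 G5 sounds G5 C#5 D4 B#3 E5.
Then write for Bb soprano saxophone: it sounds a major second below written, so the part must be a major second above concert.
G5 → A5
C#5 → D#5
D4 → E4
B#3 → C##4
E5 → F#5

A5 D#5 E4 C##4 F#5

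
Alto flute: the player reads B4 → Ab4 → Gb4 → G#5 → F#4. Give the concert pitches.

F#4 Eb4 Db4 D#5 C#4

The alto flute sounds a perfect fourth below written, so transpose each written note down a perfect fourth.
B4 becomes F#4
Ab4 becomes Eb4
Gb4 becomes Db4
G#5 becomes D#5
F#4 becomes C#4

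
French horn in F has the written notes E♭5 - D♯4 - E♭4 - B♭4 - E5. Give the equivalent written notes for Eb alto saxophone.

F5 E#4 F4 C5 F#5

First find concert pitch: the French horn in F sounds a perfect fifth below written, so E♭5 D♯4 E♭4 B♭4 E5 sounds Ab4 G#3 Ab3 Eb4 A4.
Then write for Eb alto saxophone: it sounds a major sixth below written, so the part must be a major sixth above concert.
Ab4 → F5
G#3 → E#4
Ab3 → F4
Eb4 → C5
A4 → F#5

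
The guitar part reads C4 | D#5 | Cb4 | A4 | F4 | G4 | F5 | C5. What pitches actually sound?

C3 D#4 Cb3 A3 F3 G3 F4 C4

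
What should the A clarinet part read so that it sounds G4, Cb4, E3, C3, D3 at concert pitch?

The A clarinet sounds a minor third below written, so the written part must be a minor third above concert — transpose each note up.
G4 -> Bb4
Cb4 -> Ebb4
E3 -> G3
C3 -> Eb3
D3 -> F3

Bb4 Ebb4 G3 Eb3 F3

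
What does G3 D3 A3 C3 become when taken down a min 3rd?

E3 B2 F#3 A2

G3 down a minor third is E3.
D3: a third down reaches B, and 3 semitones makes it B2.
A3: a third down reaches F, and 3 semitones makes it F#3.
C3: a third down reaches A, and 3 semitones makes it A2.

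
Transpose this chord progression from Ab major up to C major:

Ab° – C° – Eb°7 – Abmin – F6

Ab major up to C major is a major third; each chord root moves by that interval while the quality stays the same.
Ab°: root Ab up a major third → C, giving C°.
C°: root C up a major third → E, giving E°.
Eb°7: root Eb up a major third → G, giving G°7.
Abmin: root Ab up a major third → C, giving Cmin.
F6: root F up a major third → A, giving A6.

C° E° G°7 Cmin A6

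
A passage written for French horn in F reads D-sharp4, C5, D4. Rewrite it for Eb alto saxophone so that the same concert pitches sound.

E#4 D5 E4

First find concert pitch: the French horn in F sounds a perfect fifth below written, so D-sharp4 C5 D4 sounds G#3 F4 G3.
Then write for Eb alto saxophone: it sounds a major sixth below written, so the part must be a major sixth above concert.
G#3 → E#4
F4 → D5
G3 → E4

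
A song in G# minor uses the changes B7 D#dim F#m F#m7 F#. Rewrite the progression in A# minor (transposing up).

G# minor up to A# minor is a major second; each chord root moves by that interval while the quality stays the same.
B7: root B up a major second → C#, giving C#7.
D#dim: root D# up a major second → E#, giving E#dim.
F#m: root F# up a major second → G#, giving G#m.
F#m7: root F# up a major second → G#, giving G#m7.
F#: root F# up a major second → G#, giving G#.

C#7 E#dim G#m G#m7 G#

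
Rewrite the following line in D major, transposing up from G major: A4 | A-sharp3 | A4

E5 E#4 E5

From G up to D is a perfect fifth; apply that to each pitch.
A4 -> E5
A#3 -> E#4
A4 -> E5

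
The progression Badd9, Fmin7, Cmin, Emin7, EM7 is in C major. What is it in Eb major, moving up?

Dadd9 Abmin7 Ebmin Gmin7 GM7

C major up to Eb major is a minor third; each chord root moves by that interval while the quality stays the same.
Badd9: root B up a minor third → D, giving Dadd9.
Fmin7: root F up a minor third → Ab, giving Abmin7.
Cmin: root C up a minor third → Eb, giving Ebmin.
Emin7: root E up a minor third → G, giving Gmin7.
EM7: root E up a minor third → G, giving GM7.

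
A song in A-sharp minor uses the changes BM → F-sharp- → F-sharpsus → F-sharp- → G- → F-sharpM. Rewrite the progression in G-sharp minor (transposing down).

A-sharp minor down to G-sharp minor is a major second; each chord root moves by that interval while the quality stays the same.
BM: root B down a major second → A, giving AM.
F-sharp-: root F-sharp down a major second → E, giving E-.
F-sharpsus: root F-sharp down a major second → E, giving Esus.
F-sharp-: root F-sharp down a major second → E, giving E-.
G-: root G down a major second → F, giving F-.
F-sharpM: root F-sharp down a major second → E, giving EM.

AM E- Esus E- F- EM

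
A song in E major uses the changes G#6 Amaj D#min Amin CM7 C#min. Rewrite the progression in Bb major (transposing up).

D6 Ebmaj Amin Ebmin GbM7 Gmin

E major up to Bb major is a diminished fifth; each chord root moves by that interval while the quality stays the same.
G#6: root G# up a diminished fifth → D, giving D6.
Amaj: root A up a diminished fifth → Eb, giving Ebmaj.
D#min: root D# up a diminished fifth → A, giving Amin.
Amin: root A up a diminished fifth → Eb, giving Ebmin.
CM7: root C up a diminished fifth → Gb, giving GbM7.
C#min: root C# up a diminished fifth → G, giving Gmin.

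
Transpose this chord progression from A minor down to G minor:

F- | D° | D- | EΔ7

Eb- C° C- DΔ7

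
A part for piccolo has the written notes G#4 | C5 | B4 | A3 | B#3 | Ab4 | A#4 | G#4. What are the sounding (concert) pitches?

The piccolo sounds a perfect octave above written, so transpose each written note up a perfect octave.
G#4 → G#5
C5 → C6
B4 → B5
A3 → A4
B#3 → B#4
Ab4 → Ab5
A#4 → A#5
G#4 → G#5

G#5 C6 B5 A4 B#4 Ab5 A#5 G#5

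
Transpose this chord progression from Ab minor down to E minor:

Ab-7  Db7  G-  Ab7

E-7 A7 D#- E7

Ab minor down to E minor is a diminished fourth; each chord root moves by that interval while the quality stays the same.
Ab-7: root Ab down a diminished fourth → E, giving E-7.
Db7: root Db down a diminished fourth → A, giving A7.
G-: root G down a diminished fourth → D#, giving D#-.
Ab7: root Ab down a diminished fourth → E, giving E7.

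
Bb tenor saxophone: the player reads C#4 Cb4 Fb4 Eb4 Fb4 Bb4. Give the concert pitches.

B2 Bbb2 Ebb3 Db3 Ebb3 Ab3

Written C4 on the Bb tenor saxophone sounds as Bb2, a major ninth lower; apply that shift to every note.
C#4 -> B2
Cb4 -> Bbb2
Fb4 -> Ebb3
Eb4 -> Db3
Fb4 -> Ebb3
Bb4 -> Ab3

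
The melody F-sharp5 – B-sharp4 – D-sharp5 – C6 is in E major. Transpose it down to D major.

E5 A#4 C#5 Bb5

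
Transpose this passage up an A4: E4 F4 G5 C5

E4 becomes A#4
F4 becomes B4
G5 becomes C#6
C5 becomes F#5

A#4 B4 C#6 F#5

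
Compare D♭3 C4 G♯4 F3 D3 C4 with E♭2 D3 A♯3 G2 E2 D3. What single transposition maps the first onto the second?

Take the first pair: Db3 → Eb2. D to E spans 7 letter names, so the interval is some kind of seventh.
Eb2 to Db3 is 10 semitones, which makes it a minor seventh; the second version is lower, so the direction is down.
Checking another pair — C4 → D3 — gives the same interval.

down a minor seventh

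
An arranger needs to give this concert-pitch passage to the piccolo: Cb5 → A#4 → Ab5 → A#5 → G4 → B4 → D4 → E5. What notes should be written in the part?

Cb4 A#3 Ab4 A#4 G3 B3 D3 E4

Written C4 sounds as C5 on the piccolo, so concert pitches are written a perfect octave down.
Cb5 gives Cb4
A#4 gives A#3
Ab5 gives Ab4
A#5 gives A#4
G4 gives G3
B4 gives B3
D4 gives D3
E5 gives E4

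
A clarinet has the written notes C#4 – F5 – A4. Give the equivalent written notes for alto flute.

D#4 G5 B4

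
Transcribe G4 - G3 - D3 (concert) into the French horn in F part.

D5 D4 A3

The French horn in F sounds a perfect fifth below written, so the written part must be a perfect fifth above concert — transpose each note up.
G4 to D5
G3 to D4
D3 to A3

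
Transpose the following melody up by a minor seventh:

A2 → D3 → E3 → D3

G3 C4 D4 C4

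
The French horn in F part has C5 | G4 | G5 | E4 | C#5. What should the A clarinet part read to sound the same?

Ab4 Eb4 Eb5 C4 A4

First find concert pitch: the French horn in F sounds a perfect fifth below written, so C5 G4 G5 E4 C#5 sounds F4 C4 C5 A3 F#4.
Then write for A clarinet: it sounds a minor third below written, so the part must be a minor third above concert.
F4 → Ab4
C4 → Eb4
C5 → Eb5
A3 → C4
F#4 → A4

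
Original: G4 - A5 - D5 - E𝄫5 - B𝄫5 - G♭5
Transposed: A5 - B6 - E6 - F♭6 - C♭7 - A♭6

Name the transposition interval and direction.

up a major ninth

From G4 to A5 is 9 letter names — a ninth of some quality.
G4 to A5 is 14 semitones, which makes it a major ninth; the second version is higher, so the direction is up.
Checking another pair — Gb5 → Ab6 — gives the same interval.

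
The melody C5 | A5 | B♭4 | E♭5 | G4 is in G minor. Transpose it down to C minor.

From G down to C is a perfect fifth; apply that to each pitch.
C5 to F4
A5 to D5
Bb4 to Eb4
Eb5 to Ab4
G4 to C4

F4 D5 Eb4 Ab4 C4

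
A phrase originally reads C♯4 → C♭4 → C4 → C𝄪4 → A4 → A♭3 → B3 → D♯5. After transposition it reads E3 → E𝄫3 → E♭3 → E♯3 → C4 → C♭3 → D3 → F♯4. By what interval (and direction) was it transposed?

down a major sixth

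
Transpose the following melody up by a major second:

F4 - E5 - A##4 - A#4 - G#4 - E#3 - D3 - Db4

G4 F#5 B##4 B#4 A#4 F##3 E3 Eb4

F4 becomes G4
E5 becomes F#5
A##4 becomes B##4
A#4 becomes B#4
G#4 becomes A#4
E#3 becomes F##3
D3 becomes E3
Db4 becomes Eb4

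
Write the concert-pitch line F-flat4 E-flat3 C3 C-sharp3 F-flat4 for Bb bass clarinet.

Gb5 F4 D4 D#4 Gb5

Written C4 sounds as Bb2 on the Bb bass clarinet, so concert pitches are written a major ninth up.
Fb4 becomes Gb5
Eb3 becomes F4
C3 becomes D4
C#3 becomes D#4
Fb4 becomes Gb5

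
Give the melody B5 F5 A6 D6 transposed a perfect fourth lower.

B5: a fourth down reaches F, and 5 semitones makes it F#5.
A perfect fourth down from F5 gives C5.
A6: a fourth down reaches E, and 5 semitones makes it E6.
D6: a fourth down reaches A, and 5 semitones makes it A5.

F#5 C5 E6 A5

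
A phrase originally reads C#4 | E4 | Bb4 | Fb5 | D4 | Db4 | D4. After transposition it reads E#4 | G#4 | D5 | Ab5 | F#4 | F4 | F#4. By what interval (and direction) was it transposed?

From C#4 to E#4 is 3 letter names — a third of some quality.
C#4 to E#4 is 4 semitones, which makes it a major third; the second version is higher, so the direction is up.
Checking another pair — D4 → F#4 — gives the same interval.

up a major third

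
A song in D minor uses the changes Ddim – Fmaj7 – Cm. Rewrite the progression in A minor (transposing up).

Adim Cmaj7 Gm

D minor up to A minor is a perfect fifth; each chord root moves by that interval while the quality stays the same.
Ddim: root D up a perfect fifth → A, giving Adim.
Fmaj7: root F up a perfect fifth → C, giving Cmaj7.
Cm: root C up a perfect fifth → G, giving Gm.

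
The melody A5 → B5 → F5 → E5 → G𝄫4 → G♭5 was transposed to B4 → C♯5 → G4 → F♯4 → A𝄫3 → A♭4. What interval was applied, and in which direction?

Take the first pair: A5 → B4. A to B spans 7 letter names, so the interval is some kind of seventh.
B4 to A5 is 10 semitones, which makes it a minor seventh; the second version is lower, so the direction is down.
Checking another pair — Gb5 → Ab4 — gives the same interval.

down a minor seventh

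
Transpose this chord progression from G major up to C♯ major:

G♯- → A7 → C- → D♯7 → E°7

C##- D#7 F#- G##7 A#°7

G major up to C♯ major is an augmented fourth; each chord root moves by that interval while the quality stays the same.
G♯-: root G♯ up an augmented fourth → C##, giving C##-.
A7: root A up an augmented fourth → D#, giving D#7.
C-: root C up an augmented fourth → F#, giving F#-.
D♯7: root D♯ up an augmented fourth → G##, giving G##7.
E°7: root E up an augmented fourth → A#, giving A#°7.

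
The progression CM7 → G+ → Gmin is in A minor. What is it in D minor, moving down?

FM7 C+ Cmin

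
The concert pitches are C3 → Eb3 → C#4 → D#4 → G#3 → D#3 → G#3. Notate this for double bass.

Written C4 sounds as C3 on the double bass, so concert pitches are written a perfect octave up.
C3 gives C4
Eb3 gives Eb4
C#4 gives C#5
D#4 gives D#5
G#3 gives G#4
D#3 gives D#4
G#3 gives G#4

C4 Eb4 C#5 D#5 G#4 D#4 G#4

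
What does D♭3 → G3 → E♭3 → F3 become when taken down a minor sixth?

A minor sixth down from Db3 gives F2.
G3 down a minor sixth is B2.
Eb3 down a minor sixth is G2.
F3 down a minor sixth is A2.

F2 B2 G2 A2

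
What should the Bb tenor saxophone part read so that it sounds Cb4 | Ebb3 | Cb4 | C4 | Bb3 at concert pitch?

The Bb tenor saxophone sounds a major ninth below written, so the written part must be a major ninth above concert — transpose each note up.
Cb4 -> Db5
Ebb3 -> Fb4
Cb4 -> Db5
C4 -> D5
Bb3 -> C5

Db5 Fb4 Db5 D5 C5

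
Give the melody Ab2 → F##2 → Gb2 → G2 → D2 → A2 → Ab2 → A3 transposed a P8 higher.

Ab3 F##3 Gb3 G3 D3 A3 Ab3 A4

Ab2 to Ab3
F##2 to F##3
Gb2 to Gb3
G2 to G3
D2 to D3
A2 to A3
Ab2 to Ab3
A3 to A4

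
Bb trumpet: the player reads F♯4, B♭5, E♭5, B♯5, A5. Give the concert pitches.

E4 Ab5 Db5 A#5 G5

The Bb trumpet sounds a major second below written, so transpose each written note down a major second.
F#4 gives E4
Bb5 gives Ab5
Eb5 gives Db5
B#5 gives A#5
A5 gives G5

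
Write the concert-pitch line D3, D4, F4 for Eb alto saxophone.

B3 B4 D5

The Eb alto saxophone sounds a major sixth below written, so the written part must be a major sixth above concert — transpose each note up.
D3 gives B3
D4 gives B4
F4 gives D5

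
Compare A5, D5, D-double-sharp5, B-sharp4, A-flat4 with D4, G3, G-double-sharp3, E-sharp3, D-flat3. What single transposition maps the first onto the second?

down a perfect twelfth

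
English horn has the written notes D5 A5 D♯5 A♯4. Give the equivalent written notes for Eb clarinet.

E4 B4 E#4 B#3

First find concert pitch: the English horn sounds a perfect fifth below written, so D5 A5 D♯5 A♯4 sounds G4 D5 G#4 D#4.
Then write for Eb clarinet: it sounds a minor third above written, so the part must be a minor third below concert.
G4 → E4
D5 → B4
G#4 → E#4
D#4 → B#3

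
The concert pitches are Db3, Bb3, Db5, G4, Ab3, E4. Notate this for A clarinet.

Fb3 Db4 Fb5 Bb4 Cb4 G4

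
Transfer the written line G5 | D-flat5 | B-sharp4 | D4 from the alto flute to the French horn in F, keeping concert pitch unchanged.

A5 Eb5 C##5 E4

First find concert pitch: the alto flute sounds a perfect fourth below written, so G5 D-flat5 B-sharp4 D4 sounds D5 Ab4 F##4 A3.
Then write for French horn in F: it sounds a perfect fifth below written, so the part must be a perfect fifth above concert.
D5 → A5
Ab4 → Eb5
F##4 → C##5
A3 → E4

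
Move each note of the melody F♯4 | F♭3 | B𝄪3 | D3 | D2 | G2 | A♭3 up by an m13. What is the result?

A minor thirteenth up from F#4 gives D6.
Fb3: a thirteenth up reaches D, and 20 semitones makes it Dbb5.
B##3: a thirteenth up reaches G, and 20 semitones makes it G##5.
D3: a thirteenth up reaches B, and 20 semitones makes it Bb4.
D2 up a minor thirteenth is Bb3.
G2 up a minor thirteenth is Eb4.
Ab3: a thirteenth up reaches F, and 20 semitones makes it Fb5.

D6 Dbb5 G##5 Bb4 Bb3 Eb4 Fb5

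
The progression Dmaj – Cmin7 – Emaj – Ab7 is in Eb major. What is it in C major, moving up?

Eb major up to C major is a major sixth; each chord root moves by that interval while the quality stays the same.
Dmaj: root D up a major sixth → B, giving Bmaj.
Cmin7: root C up a major sixth → A, giving Amin7.
Emaj: root E up a major sixth → C#, giving C#maj.
Ab7: root Ab up a major sixth → F, giving F7.

Bmaj Amin7 C#maj F7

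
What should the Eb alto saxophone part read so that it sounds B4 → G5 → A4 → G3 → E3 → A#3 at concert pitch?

G#5 E6 F#5 E4 C#4 F##4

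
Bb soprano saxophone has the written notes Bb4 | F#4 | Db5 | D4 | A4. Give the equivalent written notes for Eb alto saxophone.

F5 C#5 Ab5 A4 E5

First find concert pitch: the Bb soprano saxophone sounds a major second below written, so Bb4 F#4 Db5 D4 A4 sounds Ab4 E4 Cb5 C4 G4.
Then write for Eb alto saxophone: it sounds a major sixth below written, so the part must be a major sixth above concert.
Ab4 → F5
E4 → C#5
Cb5 → Ab5
C4 → A4
G4 → E5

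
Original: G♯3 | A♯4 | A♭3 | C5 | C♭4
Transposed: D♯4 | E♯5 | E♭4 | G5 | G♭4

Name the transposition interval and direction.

up a perfect fifth

From G#3 to D#4 is 5 letter names — a fifth of some quality.
G#3 to D#4 is 7 semitones, which makes it a perfect fifth; the second version is higher, so the direction is up.
Checking another pair — Cb4 → Gb4 — gives the same interval.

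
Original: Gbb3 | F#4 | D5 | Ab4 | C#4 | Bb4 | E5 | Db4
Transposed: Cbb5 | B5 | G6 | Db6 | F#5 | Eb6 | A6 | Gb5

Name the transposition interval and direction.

up a perfect eleventh

From Gbb3 to Cbb5 is 11 letter names — an eleventh of some quality.
Gbb3 to Cbb5 is 17 semitones, which makes it a perfect eleventh; the second version is higher, so the direction is up.
Checking another pair — Db4 → Gb5 — gives the same interval.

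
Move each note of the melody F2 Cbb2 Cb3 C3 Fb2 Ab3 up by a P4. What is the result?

Bb2 Fbb2 Fb3 F3 Bbb2 Db4

F2 → Bb2
Cbb2 → Fbb2
Cb3 → Fb3
C3 → F3
Fb2 → Bbb2
Ab3 → Db4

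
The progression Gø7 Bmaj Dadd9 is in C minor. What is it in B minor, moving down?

F#ø7 A#maj C#add9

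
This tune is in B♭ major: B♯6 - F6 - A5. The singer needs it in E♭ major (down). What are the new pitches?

E#6 Bb5 D5

From B♭ down to E♭ is a perfect fifth; apply that to each pitch.
B#6 to E#6
F6 to Bb5
A5 to D5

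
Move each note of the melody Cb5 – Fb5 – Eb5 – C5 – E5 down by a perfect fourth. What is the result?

Gb4 Cb5 Bb4 G4 B4

Cb5 gives Gb4
Fb5 gives Cb5
Eb5 gives Bb4
C5 gives G4
E5 gives B4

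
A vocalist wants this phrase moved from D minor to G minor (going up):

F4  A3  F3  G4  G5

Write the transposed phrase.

D minor to G minor up is a perfect fourth, so every note moves up by that interval.
F4 to Bb4
A3 to D4
F3 to Bb3
G4 to C5
G5 to C6

Bb4 D4 Bb3 C5 C6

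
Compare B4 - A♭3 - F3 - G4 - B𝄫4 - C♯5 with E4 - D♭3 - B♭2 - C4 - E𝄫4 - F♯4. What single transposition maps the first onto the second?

down a perfect fifth

Take the first pair: B4 → E4. B to E spans 5 letter names, so the interval is some kind of fifth.
E4 to B4 is 7 semitones, which makes it a perfect fifth; the second version is lower, so the direction is down.
Checking another pair — C#5 → F#4 — gives the same interval.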